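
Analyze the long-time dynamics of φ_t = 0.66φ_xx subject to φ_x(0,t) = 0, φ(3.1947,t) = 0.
Long-time behavior: φ → 0. Heat escapes through the Dirichlet boundary.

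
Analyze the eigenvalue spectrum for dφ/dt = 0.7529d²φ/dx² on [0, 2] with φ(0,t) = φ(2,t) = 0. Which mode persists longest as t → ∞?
Eigenvalues: λₙ = 0.7529n²π²/2².
First three modes:
  n=1: λ₁ = 0.7529π²/2² ≈ 1.858
  n=2: λ₂ = 3.0116π²/2² ≈ 7.431 (4× faster decay)
  n=3: λ₃ = 6.7761π²/2² ≈ 16.719 (9× faster decay)
As t → ∞, higher modes decay exponentially faster. The n=1 mode dominates: φ ~ c₁ sin(πx/2) e^{-λ₁t}.
Decay rate: λ₁ = 0.7529π²/2² ≈ 1.858.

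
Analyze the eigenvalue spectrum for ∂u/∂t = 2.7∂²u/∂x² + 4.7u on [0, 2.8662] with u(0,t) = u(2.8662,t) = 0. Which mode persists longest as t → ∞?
Eigenvalues: λₙ = 2.7n²π²/2.8662² - 4.7.
First three modes:
  n=1: λ₁ = 2.7π²/2.8662² - 4.7 ≈ -1.456
  n=2: λ₂ = 10.8π²/2.8662² - 4.7 ≈ 8.275
  n=3: λ₃ = 24.3π²/2.8662² - 4.7 ≈ 24.494
Since 2.7π²/2.8662² ≈ 3.244 < 4.7, λ₁ < 0.
The n=1 mode grows fastest (−λₙ is largest for n=1) → dominates.
Asymptotic: u ~ c₁ sin(πx/2.8662) e^{1.456t} (exponential growth at rate −λ₁ ≈ 1.456).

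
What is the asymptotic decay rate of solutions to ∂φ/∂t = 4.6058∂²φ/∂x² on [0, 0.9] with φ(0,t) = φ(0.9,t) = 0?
Eigenvalues: λₙ = 4.6058n²π²/0.9².
First three modes:
  n=1: λ₁ = 4.6058π²/0.9² ≈ 56.12
  n=2: λ₂ = 18.4232π²/0.9² ≈ 224.481 (4× faster decay)
  n=3: λ₃ = 41.4522π²/0.9² ≈ 505.082 (9× faster decay)
As t → ∞, higher modes decay exponentially faster. The n=1 mode dominates: φ ~ c₁ sin(πx/0.9) e^{-λ₁t}.
Decay rate: λ₁ = 4.6058π²/0.9² ≈ 56.12.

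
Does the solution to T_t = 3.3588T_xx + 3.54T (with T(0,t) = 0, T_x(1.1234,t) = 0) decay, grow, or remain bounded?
T → 0. Diffusion dominates reaction (r=3.54 < κπ²/(4L²)≈6.57); solution decays.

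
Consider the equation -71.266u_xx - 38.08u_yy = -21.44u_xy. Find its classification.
Rewriting in standard form: -71.266u_xx + 21.44u_xy - 38.08u_yy = 0. Elliptic. (A = -71.266, B = 21.44, C = -38.08 gives B² - 4AC = -10395.56352.)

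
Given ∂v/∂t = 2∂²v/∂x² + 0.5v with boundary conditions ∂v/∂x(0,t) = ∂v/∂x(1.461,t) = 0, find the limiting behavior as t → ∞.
v grows unboundedly. With Neumann BCs the constant mode has diffusion eigenvalue 0, so any r > 0 makes it grow like e^(0.5t); solution grows exponentially.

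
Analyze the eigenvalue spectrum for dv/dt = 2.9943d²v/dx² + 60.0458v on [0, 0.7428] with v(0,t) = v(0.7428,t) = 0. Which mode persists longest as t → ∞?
Eigenvalues: λₙ = 2.9943n²π²/0.7428² - 60.0458.
First three modes:
  n=1: λ₁ = 2.9943π²/0.7428² - 60.0458 ≈ -6.484
  n=2: λ₂ = 11.9772π²/0.7428² - 60.0458 ≈ 154.199
  n=3: λ₃ = 26.9487π²/0.7428² - 60.0458 ≈ 422.006
Since 2.9943π²/0.7428² ≈ 53.561 < 60.0458, λ₁ < 0.
The n=1 mode grows fastest (−λₙ is largest for n=1) → dominates.
Asymptotic: v ~ c₁ sin(πx/0.7428) e^{6.484t} (exponential growth at rate −λ₁ ≈ 6.484).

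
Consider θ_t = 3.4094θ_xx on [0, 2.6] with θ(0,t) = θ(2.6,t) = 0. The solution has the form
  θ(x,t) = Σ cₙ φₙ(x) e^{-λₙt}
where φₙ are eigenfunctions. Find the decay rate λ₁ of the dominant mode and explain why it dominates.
Eigenvalues: λₙ = 3.4094n²π²/2.6².
First three modes:
  n=1: λ₁ = 3.4094π²/2.6² ≈ 4.978
  n=2: λ₂ = 13.6376π²/2.6² ≈ 19.911 (4× faster decay)
  n=3: λ₃ = 30.6846π²/2.6² ≈ 44.8 (9× faster decay)
As t → ∞, higher modes decay exponentially faster. The n=1 mode dominates: θ ~ c₁ sin(πx/2.6) e^{-λ₁t}.
Decay rate: λ₁ = 3.4094π²/2.6² ≈ 4.978.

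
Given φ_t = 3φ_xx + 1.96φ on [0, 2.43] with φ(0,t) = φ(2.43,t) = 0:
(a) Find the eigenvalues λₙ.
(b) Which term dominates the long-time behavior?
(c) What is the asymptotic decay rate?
Eigenvalues: λₙ = 3n²π²/2.43² - 1.96.
First three modes:
  n=1: λ₁ = 3π²/2.43² - 1.96 ≈ 3.054
  n=2: λ₂ = 12π²/2.43² - 1.96 ≈ 18.097
  n=3: λ₃ = 27π²/2.43² - 1.96 ≈ 43.169
Since 3π²/2.43² ≈ 5.014 > 1.96, all λₙ > 0.
The n=1 mode decays slowest → dominates as t → ∞.
Asymptotic: φ ~ c₁ sin(πx/2.43) e^{-λ₁t} with decay rate λ₁ ≈ 3.054.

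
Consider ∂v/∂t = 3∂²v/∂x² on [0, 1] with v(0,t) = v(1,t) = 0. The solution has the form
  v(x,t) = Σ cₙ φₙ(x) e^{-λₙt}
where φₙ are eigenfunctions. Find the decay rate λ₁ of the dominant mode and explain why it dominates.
Eigenvalues: λₙ = 3n²π².
First three modes:
  n=1: λ₁ = 3π² ≈ 29.609
  n=2: λ₂ = 12π² ≈ 118.435 (4× faster decay)
  n=3: λ₃ = 27π² ≈ 266.479 (9× faster decay)
As t → ∞, higher modes decay exponentially faster. The n=1 mode dominates: v ~ c₁ sin(πx) e^{-λ₁t}.
Decay rate: λ₁ = 3π² ≈ 29.609.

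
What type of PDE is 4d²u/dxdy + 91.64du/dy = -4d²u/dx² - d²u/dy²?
Rewriting in standard form: 4d²u/dx² + 4d²u/dxdy + d²u/dy² + 91.64du/dy = 0. With A = 4, B = 4, C = 1, the discriminant is 0. This is a parabolic PDE.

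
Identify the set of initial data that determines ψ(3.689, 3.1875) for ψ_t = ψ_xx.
The entire real line. The heat equation has infinite propagation speed: any initial disturbance instantly affects all points (though exponentially small far away).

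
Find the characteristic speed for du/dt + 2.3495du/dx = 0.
Speed = 2.3495. Information travels along x - 2.3495t = const (rightward).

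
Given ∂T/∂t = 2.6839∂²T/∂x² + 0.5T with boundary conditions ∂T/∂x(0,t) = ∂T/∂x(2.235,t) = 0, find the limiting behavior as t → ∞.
T grows unboundedly. With Neumann BCs the constant mode has diffusion eigenvalue 0, so any r > 0 makes it grow like e^(0.5t); solution grows exponentially.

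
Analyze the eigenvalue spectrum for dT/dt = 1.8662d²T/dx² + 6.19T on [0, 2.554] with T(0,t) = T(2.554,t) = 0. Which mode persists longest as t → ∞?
Eigenvalues: λₙ = 1.8662n²π²/2.554² - 6.19.
First three modes:
  n=1: λ₁ = 1.8662π²/2.554² - 6.19 ≈ -3.366
  n=2: λ₂ = 7.4648π²/2.554² - 6.19 ≈ 5.105
  n=3: λ₃ = 16.7958π²/2.554² - 6.19 ≈ 19.223
Since 1.8662π²/2.554² ≈ 2.824 < 6.19, λ₁ < 0.
The n=1 mode grows fastest (−λₙ is largest for n=1) → dominates.
Asymptotic: T ~ c₁ sin(πx/2.554) e^{3.366t} (exponential growth at rate −λ₁ ≈ 3.366).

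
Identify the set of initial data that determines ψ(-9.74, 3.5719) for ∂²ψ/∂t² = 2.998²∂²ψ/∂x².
Domain of dependence: [-20.4485562, 0.9685562]. Signals travel at speed 2.998, so data within |x - -9.74| ≤ 2.998·3.5719 = 10.7085562 can reach the point.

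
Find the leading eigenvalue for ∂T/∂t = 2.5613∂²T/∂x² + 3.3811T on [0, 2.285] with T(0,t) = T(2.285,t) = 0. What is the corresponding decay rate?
Eigenvalues: λₙ = 2.5613n²π²/2.285² - 3.3811.
First three modes:
  n=1: λ₁ = 2.5613π²/2.285² - 3.3811 ≈ 1.46
  n=2: λ₂ = 10.2452π²/2.285² - 3.3811 ≈ 15.985
  n=3: λ₃ = 23.0517π²/2.285² - 3.3811 ≈ 40.193
Since 2.5613π²/2.285² ≈ 4.842 > 3.3811, all λₙ > 0.
The n=1 mode decays slowest → dominates as t → ∞.
Asymptotic: T ~ c₁ sin(πx/2.285) e^{-λ₁t} with decay rate λ₁ ≈ 1.46.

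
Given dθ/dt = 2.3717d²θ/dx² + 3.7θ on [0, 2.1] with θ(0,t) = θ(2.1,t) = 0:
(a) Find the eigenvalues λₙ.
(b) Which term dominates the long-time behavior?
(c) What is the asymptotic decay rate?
Eigenvalues: λₙ = 2.3717n²π²/2.1² - 3.7.
First three modes:
  n=1: λ₁ = 2.3717π²/2.1² - 3.7 ≈ 1.608
  n=2: λ₂ = 9.4868π²/2.1² - 3.7 ≈ 17.532
  n=3: λ₃ = 21.3453π²/2.1² - 3.7 ≈ 44.071
Since 2.3717π²/2.1² ≈ 5.308 > 3.7, all λₙ > 0.
The n=1 mode decays slowest → dominates as t → ∞.
Asymptotic: θ ~ c₁ sin(πx/2.1) e^{-λ₁t} with decay rate λ₁ ≈ 1.608.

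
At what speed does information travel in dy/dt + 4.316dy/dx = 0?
Speed = 4.316. Information travels along x - 4.316t = const (rightward).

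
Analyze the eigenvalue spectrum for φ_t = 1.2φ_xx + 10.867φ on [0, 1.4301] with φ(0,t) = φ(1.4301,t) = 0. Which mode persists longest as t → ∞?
Eigenvalues: λₙ = 1.2n²π²/1.4301² - 10.867.
First three modes:
  n=1: λ₁ = 1.2π²/1.4301² - 10.867 ≈ -5.076
  n=2: λ₂ = 4.8π²/1.4301² - 10.867 ≈ 12.297
  n=3: λ₃ = 10.8π²/1.4301² - 10.867 ≈ 41.251
Since 1.2π²/1.4301² ≈ 5.791 < 10.867, λ₁ < 0.
The n=1 mode grows fastest (−λₙ is largest for n=1) → dominates.
Asymptotic: φ ~ c₁ sin(πx/1.4301) e^{5.076t} (exponential growth at rate −λ₁ ≈ 5.076).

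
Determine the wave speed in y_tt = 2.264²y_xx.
Speed = 2.264. Information travels along characteristics x = x₀ ± 2.264t.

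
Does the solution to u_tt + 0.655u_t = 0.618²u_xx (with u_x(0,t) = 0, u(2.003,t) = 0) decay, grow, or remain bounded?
u → 0. Damping (γ=0.655) dissipates energy; oscillations decay exponentially.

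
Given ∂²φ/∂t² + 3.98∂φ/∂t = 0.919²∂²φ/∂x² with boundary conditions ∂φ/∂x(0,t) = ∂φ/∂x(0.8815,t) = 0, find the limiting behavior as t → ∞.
φ → constant (steady state). Damping (γ=3.98) dissipates the nonconstant modes; with Neumann BCs the spatial average obeys M''+γM'=0 and tends to a finite limit.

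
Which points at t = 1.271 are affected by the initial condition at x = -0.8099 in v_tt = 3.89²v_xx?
Domain of influence: [-5.75409, 4.13429]. Data at x = -0.8099 spreads outward at speed 3.89.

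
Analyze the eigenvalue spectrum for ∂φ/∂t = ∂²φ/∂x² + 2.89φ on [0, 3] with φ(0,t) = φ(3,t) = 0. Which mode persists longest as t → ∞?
Eigenvalues: λₙ = n²π²/3² - 2.89.
First three modes:
  n=1: λ₁ = π²/3² - 2.89 ≈ -1.793
  n=2: λ₂ = 4π²/3² - 2.89 ≈ 1.496
  n=3: λ₃ = 9π²/3² - 2.89 ≈ 6.98
Since π²/3² ≈ 1.097 < 2.89, λ₁ < 0.
The n=1 mode grows fastest (−λₙ is largest for n=1) → dominates.
Asymptotic: φ ~ c₁ sin(πx/3) e^{1.793t} (exponential growth at rate −λ₁ ≈ 1.793).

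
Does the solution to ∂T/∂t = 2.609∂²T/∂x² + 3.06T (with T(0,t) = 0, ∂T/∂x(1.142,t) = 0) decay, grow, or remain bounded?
T → 0. Diffusion dominates reaction (r=3.06 < κπ²/(4L²)≈4.94); solution decays.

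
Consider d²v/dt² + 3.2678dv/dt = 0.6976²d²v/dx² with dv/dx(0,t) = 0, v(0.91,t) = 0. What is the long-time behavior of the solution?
As t → ∞, v → 0. Damping (γ=3.2678) dissipates energy; oscillations decay exponentially.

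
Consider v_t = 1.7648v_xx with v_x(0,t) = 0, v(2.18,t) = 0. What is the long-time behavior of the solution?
As t → ∞, v → 0. Heat escapes through the Dirichlet boundary.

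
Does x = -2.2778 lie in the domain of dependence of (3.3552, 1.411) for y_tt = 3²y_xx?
No. The domain of dependence is [-0.8778, 7.5882], and -2.2778 is outside this interval.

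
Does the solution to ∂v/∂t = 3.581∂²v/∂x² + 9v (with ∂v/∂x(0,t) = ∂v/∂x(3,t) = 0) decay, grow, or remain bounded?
v grows unboundedly. With Neumann BCs the constant mode has diffusion eigenvalue 0, so any r > 0 makes it grow like e^(9t); solution grows exponentially.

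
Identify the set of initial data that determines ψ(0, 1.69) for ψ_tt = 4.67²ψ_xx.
Domain of dependence: [-7.8923, 7.8923]. Signals travel at speed 4.67, so data within |x - 0| ≤ 4.67·1.69 = 7.8923 can reach the point.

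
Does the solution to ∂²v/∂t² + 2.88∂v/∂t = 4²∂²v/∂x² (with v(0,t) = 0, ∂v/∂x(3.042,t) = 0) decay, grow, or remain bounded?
v → 0. Damping (γ=2.88) dissipates energy; oscillations decay exponentially.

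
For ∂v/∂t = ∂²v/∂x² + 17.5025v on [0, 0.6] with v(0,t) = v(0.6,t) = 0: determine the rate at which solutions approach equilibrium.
Eigenvalues: λₙ = n²π²/0.6² - 17.5025.
First three modes:
  n=1: λ₁ = π²/0.6² - 17.5025 ≈ 9.913
  n=2: λ₂ = 4π²/0.6² - 17.5025 ≈ 92.16
  n=3: λ₃ = 9π²/0.6² - 17.5025 ≈ 229.238
Since π²/0.6² ≈ 27.416 > 17.5025, all λₙ > 0.
The n=1 mode decays slowest → dominates as t → ∞.
Asymptotic: v ~ c₁ sin(πx/0.6) e^{-λ₁t} with decay rate λ₁ ≈ 9.913.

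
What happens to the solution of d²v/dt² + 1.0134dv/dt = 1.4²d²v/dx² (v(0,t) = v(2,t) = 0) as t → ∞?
v → 0. Damping (γ=1.0134) dissipates energy; oscillations decay exponentially.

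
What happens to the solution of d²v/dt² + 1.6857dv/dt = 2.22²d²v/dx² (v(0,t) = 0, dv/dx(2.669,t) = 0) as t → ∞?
v → 0. Damping (γ=1.6857) dissipates energy; oscillations decay exponentially.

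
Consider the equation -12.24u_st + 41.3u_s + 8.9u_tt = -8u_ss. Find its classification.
Rewriting in standard form: 8u_ss - 12.24u_st + 8.9u_tt + 41.3u_s = 0. Elliptic. (A = 8, B = -12.24, C = 8.9 gives B² - 4AC = -134.9824.)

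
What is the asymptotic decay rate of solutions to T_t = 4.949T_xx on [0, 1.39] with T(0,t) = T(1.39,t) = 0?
Eigenvalues: λₙ = 4.949n²π²/1.39².
First three modes:
  n=1: λ₁ = 4.949π²/1.39² ≈ 25.281
  n=2: λ₂ = 19.796π²/1.39² ≈ 101.122 (4× faster decay)
  n=3: λ₃ = 44.541π²/1.39² ≈ 227.526 (9× faster decay)
As t → ∞, higher modes decay exponentially faster. The n=1 mode dominates: T ~ c₁ sin(πx/1.39) e^{-λ₁t}.
Decay rate: λ₁ = 4.949π²/1.39² ≈ 25.281.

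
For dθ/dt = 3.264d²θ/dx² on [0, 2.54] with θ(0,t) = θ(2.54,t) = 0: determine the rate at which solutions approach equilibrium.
Eigenvalues: λₙ = 3.264n²π²/2.54².
First three modes:
  n=1: λ₁ = 3.264π²/2.54² ≈ 4.993
  n=2: λ₂ = 13.056π²/2.54² ≈ 19.973 (4× faster decay)
  n=3: λ₃ = 29.376π²/2.54² ≈ 44.939 (9× faster decay)
As t → ∞, higher modes decay exponentially faster. The n=1 mode dominates: θ ~ c₁ sin(πx/2.54) e^{-λ₁t}.
Decay rate: λ₁ = 3.264π²/2.54² ≈ 4.993.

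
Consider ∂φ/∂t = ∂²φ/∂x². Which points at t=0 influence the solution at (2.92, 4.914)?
The entire real line. The heat equation has infinite propagation speed: any initial disturbance instantly affects all points (though exponentially small far away).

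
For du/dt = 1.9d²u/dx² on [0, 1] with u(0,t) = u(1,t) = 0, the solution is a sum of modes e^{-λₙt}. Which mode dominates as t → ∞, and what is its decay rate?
Eigenvalues: λₙ = 1.9n²π².
First three modes:
  n=1: λ₁ = 1.9π² ≈ 18.752
  n=2: λ₂ = 7.6π² ≈ 75.009 (4× faster decay)
  n=3: λ₃ = 17.1π² ≈ 168.77 (9× faster decay)
As t → ∞, higher modes decay exponentially faster. The n=1 mode dominates: u ~ c₁ sin(πx) e^{-λ₁t}.
Decay rate: λ₁ = 1.9π² ≈ 18.752.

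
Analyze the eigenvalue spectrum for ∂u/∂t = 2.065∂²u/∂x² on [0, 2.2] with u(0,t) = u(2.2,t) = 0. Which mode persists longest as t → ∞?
Eigenvalues: λₙ = 2.065n²π²/2.2².
First three modes:
  n=1: λ₁ = 2.065π²/2.2² ≈ 4.211
  n=2: λ₂ = 8.26π²/2.2² ≈ 16.844 (4× faster decay)
  n=3: λ₃ = 18.585π²/2.2² ≈ 37.898 (9× faster decay)
As t → ∞, higher modes decay exponentially faster. The n=1 mode dominates: u ~ c₁ sin(πx/2.2) e^{-λ₁t}.
Decay rate: λ₁ = 2.065π²/2.2² ≈ 4.211.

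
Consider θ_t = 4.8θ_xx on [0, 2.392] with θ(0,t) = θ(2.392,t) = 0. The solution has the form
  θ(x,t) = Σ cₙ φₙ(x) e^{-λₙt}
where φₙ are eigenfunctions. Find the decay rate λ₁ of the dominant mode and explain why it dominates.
Eigenvalues: λₙ = 4.8n²π²/2.392².
First three modes:
  n=1: λ₁ = 4.8π²/2.392² ≈ 8.28
  n=2: λ₂ = 19.2π²/2.392² ≈ 33.119 (4× faster decay)
  n=3: λ₃ = 43.2π²/2.392² ≈ 74.518 (9× faster decay)
As t → ∞, higher modes decay exponentially faster. The n=1 mode dominates: θ ~ c₁ sin(πx/2.392) e^{-λ₁t}.
Decay rate: λ₁ = 4.8π²/2.392² ≈ 8.28.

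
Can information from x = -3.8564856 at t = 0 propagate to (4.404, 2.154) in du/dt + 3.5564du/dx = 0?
No. Only data at x = -3.2564856 affects (4.404, 2.154). Advection has one-way propagation along characteristics.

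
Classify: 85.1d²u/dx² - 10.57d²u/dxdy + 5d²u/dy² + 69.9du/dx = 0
Elliptic (discriminant = -1590.2751).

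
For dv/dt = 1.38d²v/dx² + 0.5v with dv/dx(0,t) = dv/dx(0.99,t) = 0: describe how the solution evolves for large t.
v grows unboundedly. With Neumann BCs the constant mode has diffusion eigenvalue 0, so any r > 0 makes it grow like e^(0.5t); solution grows exponentially.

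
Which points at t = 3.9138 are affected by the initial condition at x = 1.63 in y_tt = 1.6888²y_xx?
Domain of influence: [-4.97962544, 8.23962544]. Data at x = 1.63 spreads outward at speed 1.6888.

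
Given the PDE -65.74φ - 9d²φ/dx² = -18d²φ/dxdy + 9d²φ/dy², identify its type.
Rewriting in standard form: -9d²φ/dx² + 18d²φ/dxdy - 9d²φ/dy² - 65.74φ = 0. The second-order coefficients are A = -9, B = 18, C = -9. Since B² - 4AC = 0 = 0, this is a parabolic PDE.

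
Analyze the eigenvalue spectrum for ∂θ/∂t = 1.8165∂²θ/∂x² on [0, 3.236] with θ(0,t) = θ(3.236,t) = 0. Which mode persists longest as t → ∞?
Eigenvalues: λₙ = 1.8165n²π²/3.236².
First three modes:
  n=1: λ₁ = 1.8165π²/3.236² ≈ 1.712
  n=2: λ₂ = 7.266π²/3.236² ≈ 6.848 (4× faster decay)
  n=3: λ₃ = 16.3485π²/3.236² ≈ 15.409 (9× faster decay)
As t → ∞, higher modes decay exponentially faster. The n=1 mode dominates: θ ~ c₁ sin(πx/3.236) e^{-λ₁t}.
Decay rate: λ₁ = 1.8165π²/3.236² ≈ 1.712.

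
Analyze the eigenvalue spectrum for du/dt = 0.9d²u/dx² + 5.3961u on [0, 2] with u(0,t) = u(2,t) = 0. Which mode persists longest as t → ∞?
Eigenvalues: λₙ = 0.9n²π²/2² - 5.3961.
First three modes:
  n=1: λ₁ = 0.9π²/2² - 5.3961 ≈ -3.175
  n=2: λ₂ = 3.6π²/2² - 5.3961 ≈ 3.487
  n=3: λ₃ = 8.1π²/2² - 5.3961 ≈ 14.59
Since 0.9π²/2² ≈ 2.221 < 5.3961, λ₁ < 0.
The n=1 mode grows fastest (−λₙ is largest for n=1) → dominates.
Asymptotic: u ~ c₁ sin(πx/2) e^{3.175t} (exponential growth at rate −λ₁ ≈ 3.175).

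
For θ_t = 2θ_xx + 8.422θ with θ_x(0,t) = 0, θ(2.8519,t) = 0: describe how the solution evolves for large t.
θ grows unboundedly. Reaction dominates diffusion (r=8.422 > κπ²/(4L²)≈0.61); solution grows exponentially.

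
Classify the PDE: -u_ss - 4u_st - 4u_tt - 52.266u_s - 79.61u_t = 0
A = -1, B = -4, C = -4. Discriminant B² - 4AC = 0. Since 0 = 0, parabolic.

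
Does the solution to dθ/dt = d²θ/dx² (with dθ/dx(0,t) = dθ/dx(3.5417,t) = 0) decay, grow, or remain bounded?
θ → constant (steady state). Heat is conserved (no flux at boundaries); solution approaches the spatial average.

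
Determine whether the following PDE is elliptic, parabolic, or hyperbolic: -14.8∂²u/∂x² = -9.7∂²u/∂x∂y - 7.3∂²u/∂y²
Rewriting in standard form: -14.8∂²u/∂x² + 9.7∂²u/∂x∂y + 7.3∂²u/∂y² = 0. Coefficients: A = -14.8, B = 9.7, C = 7.3. B² - 4AC = 526.25, which is positive, so the equation is hyperbolic.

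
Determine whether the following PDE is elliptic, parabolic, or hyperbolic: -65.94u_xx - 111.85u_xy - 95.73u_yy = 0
Coefficients: A = -65.94, B = -111.85, C = -95.73. B² - 4AC = -12739.3223, which is negative, so the equation is elliptic.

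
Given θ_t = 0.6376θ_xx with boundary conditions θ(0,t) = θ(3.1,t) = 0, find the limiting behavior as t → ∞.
θ → 0. Heat diffuses out through both boundaries.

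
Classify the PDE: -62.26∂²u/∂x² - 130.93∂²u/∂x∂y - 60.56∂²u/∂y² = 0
A = -62.26, B = -130.93, C = -60.56. Discriminant B² - 4AC = 2060.8025. Since 2060.8025 > 0, hyperbolic.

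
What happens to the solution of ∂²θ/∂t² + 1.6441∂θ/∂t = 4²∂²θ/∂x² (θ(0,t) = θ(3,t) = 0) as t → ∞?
θ → 0. Damping (γ=1.6441) dissipates energy; oscillations decay exponentially.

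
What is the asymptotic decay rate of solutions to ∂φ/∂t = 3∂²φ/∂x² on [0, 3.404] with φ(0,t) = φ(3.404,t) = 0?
Eigenvalues: λₙ = 3n²π²/3.404².
First three modes:
  n=1: λ₁ = 3π²/3.404² ≈ 2.555
  n=2: λ₂ = 12π²/3.404² ≈ 10.221 (4× faster decay)
  n=3: λ₃ = 27π²/3.404² ≈ 22.998 (9× faster decay)
As t → ∞, higher modes decay exponentially faster. The n=1 mode dominates: φ ~ c₁ sin(πx/3.404) e^{-λ₁t}.
Decay rate: λ₁ = 3π²/3.404² ≈ 2.555.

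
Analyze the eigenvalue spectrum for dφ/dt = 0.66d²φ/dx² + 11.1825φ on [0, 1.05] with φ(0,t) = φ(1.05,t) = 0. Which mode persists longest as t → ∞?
Eigenvalues: λₙ = 0.66n²π²/1.05² - 11.1825.
First three modes:
  n=1: λ₁ = 0.66π²/1.05² - 11.1825 ≈ -5.274
  n=2: λ₂ = 2.64π²/1.05² - 11.1825 ≈ 12.451
  n=3: λ₃ = 5.94π²/1.05² - 11.1825 ≈ 41.993
Since 0.66π²/1.05² ≈ 5.908 < 11.1825, λ₁ < 0.
The n=1 mode grows fastest (−λₙ is largest for n=1) → dominates.
Asymptotic: φ ~ c₁ sin(πx/1.05) e^{5.274t} (exponential growth at rate −λ₁ ≈ 5.274).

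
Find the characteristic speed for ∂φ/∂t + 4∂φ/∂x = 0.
Speed = 4. Information travels along x - 4t = const (rightward).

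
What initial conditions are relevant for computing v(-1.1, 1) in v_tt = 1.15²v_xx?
Domain of dependence: [-2.25, 0.05]. Signals travel at speed 1.15, so data within |x - -1.1| ≤ 1.15·1 = 1.15 can reach the point.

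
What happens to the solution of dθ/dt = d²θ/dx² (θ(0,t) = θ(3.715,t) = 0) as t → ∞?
θ → 0. Heat diffuses out through both boundaries.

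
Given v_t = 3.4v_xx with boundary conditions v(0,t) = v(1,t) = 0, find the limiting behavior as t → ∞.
v → 0. Heat diffuses out through both boundaries.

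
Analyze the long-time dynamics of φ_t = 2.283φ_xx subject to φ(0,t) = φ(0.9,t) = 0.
Long-time behavior: φ → 0. Heat diffuses out through both boundaries.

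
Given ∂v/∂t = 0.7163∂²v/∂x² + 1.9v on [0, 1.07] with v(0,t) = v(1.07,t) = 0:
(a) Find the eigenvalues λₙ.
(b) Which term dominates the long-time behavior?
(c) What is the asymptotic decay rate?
Eigenvalues: λₙ = 0.7163n²π²/1.07² - 1.9.
First three modes:
  n=1: λ₁ = 0.7163π²/1.07² - 1.9 ≈ 4.275
  n=2: λ₂ = 2.8652π²/1.07² - 1.9 ≈ 22.799
  n=3: λ₃ = 6.4467π²/1.07² - 1.9 ≈ 53.674
Since 0.7163π²/1.07² ≈ 6.175 > 1.9, all λₙ > 0.
The n=1 mode decays slowest → dominates as t → ∞.
Asymptotic: v ~ c₁ sin(πx/1.07) e^{-λ₁t} with decay rate λ₁ ≈ 4.275.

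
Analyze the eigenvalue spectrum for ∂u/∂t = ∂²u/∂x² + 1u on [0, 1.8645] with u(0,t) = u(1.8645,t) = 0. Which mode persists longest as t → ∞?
Eigenvalues: λₙ = n²π²/1.8645² - 1.
First three modes:
  n=1: λ₁ = π²/1.8645² - 1 ≈ 1.839
  n=2: λ₂ = 4π²/1.8645² - 1 ≈ 10.356
  n=3: λ₃ = 9π²/1.8645² - 1 ≈ 24.552
Since π²/1.8645² ≈ 2.839 > 1, all λₙ > 0.
The n=1 mode decays slowest → dominates as t → ∞.
Asymptotic: u ~ c₁ sin(πx/1.8645) e^{-λ₁t} with decay rate λ₁ ≈ 1.839.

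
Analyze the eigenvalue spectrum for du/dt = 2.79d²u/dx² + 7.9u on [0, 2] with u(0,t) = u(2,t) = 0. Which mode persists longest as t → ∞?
Eigenvalues: λₙ = 2.79n²π²/2² - 7.9.
First three modes:
  n=1: λ₁ = 2.79π²/2² - 7.9 ≈ -1.016
  n=2: λ₂ = 11.16π²/2² - 7.9 ≈ 19.636
  n=3: λ₃ = 25.11π²/2² - 7.9 ≈ 54.056
Since 2.79π²/2² ≈ 6.884 < 7.9, λ₁ < 0.
The n=1 mode grows fastest (−λₙ is largest for n=1) → dominates.
Asymptotic: u ~ c₁ sin(πx/2) e^{1.016t} (exponential growth at rate −λ₁ ≈ 1.016).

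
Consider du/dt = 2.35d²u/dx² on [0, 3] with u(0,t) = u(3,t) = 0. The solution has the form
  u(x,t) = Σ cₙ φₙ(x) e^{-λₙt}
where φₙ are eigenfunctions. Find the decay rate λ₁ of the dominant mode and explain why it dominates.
Eigenvalues: λₙ = 2.35n²π²/3².
First three modes:
  n=1: λ₁ = 2.35π²/3² ≈ 2.577
  n=2: λ₂ = 9.4π²/3² ≈ 10.308 (4× faster decay)
  n=3: λ₃ = 21.15π²/3² ≈ 23.194 (9× faster decay)
As t → ∞, higher modes decay exponentially faster. The n=1 mode dominates: u ~ c₁ sin(πx/3) e^{-λ₁t}.
Decay rate: λ₁ = 2.35π²/3² ≈ 2.577.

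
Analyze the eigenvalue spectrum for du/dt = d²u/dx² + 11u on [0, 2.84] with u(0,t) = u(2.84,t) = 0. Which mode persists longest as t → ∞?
Eigenvalues: λₙ = n²π²/2.84² - 11.
First three modes:
  n=1: λ₁ = π²/2.84² - 11 ≈ -9.776
  n=2: λ₂ = 4π²/2.84² - 11 ≈ -6.105
  n=3: λ₃ = 9π²/2.84² - 11 ≈ 0.013
Since π²/2.84² ≈ 1.224 < 11, λ₁ < 0.
The n=1 mode grows fastest (−λₙ is largest for n=1) → dominates.
Asymptotic: u ~ c₁ sin(πx/2.84) e^{9.776t} (exponential growth at rate −λ₁ ≈ 9.776).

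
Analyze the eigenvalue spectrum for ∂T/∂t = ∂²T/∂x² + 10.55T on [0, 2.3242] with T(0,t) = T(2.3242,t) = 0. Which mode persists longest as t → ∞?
Eigenvalues: λₙ = n²π²/2.3242² - 10.55.
First three modes:
  n=1: λ₁ = π²/2.3242² - 10.55 ≈ -8.723
  n=2: λ₂ = 4π²/2.3242² - 10.55 ≈ -3.242
  n=3: λ₃ = 9π²/2.3242² - 10.55 ≈ 5.894
Since π²/2.3242² ≈ 1.827 < 10.55, λ₁ < 0.
The n=1 mode grows fastest (−λₙ is largest for n=1) → dominates.
Asymptotic: T ~ c₁ sin(πx/2.3242) e^{8.723t} (exponential growth at rate −λ₁ ≈ 8.723).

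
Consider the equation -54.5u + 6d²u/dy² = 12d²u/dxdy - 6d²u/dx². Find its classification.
Rewriting in standard form: 6d²u/dx² - 12d²u/dxdy + 6d²u/dy² - 54.5u = 0. Parabolic. (A = 6, B = -12, C = 6 gives B² - 4AC = 0.)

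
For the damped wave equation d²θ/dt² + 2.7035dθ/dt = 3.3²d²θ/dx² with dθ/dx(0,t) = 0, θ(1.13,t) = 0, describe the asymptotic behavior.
θ → 0. Damping (γ=2.7035) dissipates energy; oscillations decay exponentially.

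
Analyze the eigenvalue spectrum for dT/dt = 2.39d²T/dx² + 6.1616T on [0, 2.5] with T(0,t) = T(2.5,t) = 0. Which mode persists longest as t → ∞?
Eigenvalues: λₙ = 2.39n²π²/2.5² - 6.1616.
First three modes:
  n=1: λ₁ = 2.39π²/2.5² - 6.1616 ≈ -2.387
  n=2: λ₂ = 9.56π²/2.5² - 6.1616 ≈ 8.935
  n=3: λ₃ = 21.51π²/2.5² - 6.1616 ≈ 27.806
Since 2.39π²/2.5² ≈ 3.774 < 6.1616, λ₁ < 0.
The n=1 mode grows fastest (−λₙ is largest for n=1) → dominates.
Asymptotic: T ~ c₁ sin(πx/2.5) e^{2.387t} (exponential growth at rate −λ₁ ≈ 2.387).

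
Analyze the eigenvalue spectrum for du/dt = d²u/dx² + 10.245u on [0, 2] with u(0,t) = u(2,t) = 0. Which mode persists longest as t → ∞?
Eigenvalues: λₙ = n²π²/2² - 10.245.
First three modes:
  n=1: λ₁ = π²/2² - 10.245 ≈ -7.778
  n=2: λ₂ = 4π²/2² - 10.245 ≈ -0.375
  n=3: λ₃ = 9π²/2² - 10.245 ≈ 11.962
Since π²/2² ≈ 2.467 < 10.245, λ₁ < 0.
The n=1 mode grows fastest (−λₙ is largest for n=1) → dominates.
Asymptotic: u ~ c₁ sin(πx/2) e^{7.778t} (exponential growth at rate −λ₁ ≈ 7.778).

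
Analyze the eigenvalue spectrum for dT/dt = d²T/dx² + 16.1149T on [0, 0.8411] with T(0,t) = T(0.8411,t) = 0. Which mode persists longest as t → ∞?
Eigenvalues: λₙ = n²π²/0.8411² - 16.1149.
First three modes:
  n=1: λ₁ = π²/0.8411² - 16.1149 ≈ -2.164
  n=2: λ₂ = 4π²/0.8411² - 16.1149 ≈ 39.689
  n=3: λ₃ = 9π²/0.8411² - 16.1149 ≈ 109.444
Since π²/0.8411² ≈ 13.951 < 16.1149, λ₁ < 0.
The n=1 mode grows fastest (−λₙ is largest for n=1) → dominates.
Asymptotic: T ~ c₁ sin(πx/0.8411) e^{2.164t} (exponential growth at rate −λ₁ ≈ 2.164).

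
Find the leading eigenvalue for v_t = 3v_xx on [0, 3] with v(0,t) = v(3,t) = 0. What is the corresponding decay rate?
Eigenvalues: λₙ = 3n²π²/3².
First three modes:
  n=1: λ₁ = 3π²/3² ≈ 3.29
  n=2: λ₂ = 12π²/3² ≈ 13.159 (4× faster decay)
  n=3: λ₃ = 27π²/3² ≈ 29.609 (9× faster decay)
As t → ∞, higher modes decay exponentially faster. The n=1 mode dominates: v ~ c₁ sin(πx/3) e^{-λ₁t}.
Decay rate: λ₁ = 3π²/3² ≈ 3.29.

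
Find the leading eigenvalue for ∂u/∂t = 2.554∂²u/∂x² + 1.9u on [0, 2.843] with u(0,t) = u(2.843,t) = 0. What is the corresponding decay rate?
Eigenvalues: λₙ = 2.554n²π²/2.843² - 1.9.
First three modes:
  n=1: λ₁ = 2.554π²/2.843² - 1.9 ≈ 1.219
  n=2: λ₂ = 10.216π²/2.843² - 1.9 ≈ 10.575
  n=3: λ₃ = 22.986π²/2.843² - 1.9 ≈ 26.168
Since 2.554π²/2.843² ≈ 3.119 > 1.9, all λₙ > 0.
The n=1 mode decays slowest → dominates as t → ∞.
Asymptotic: u ~ c₁ sin(πx/2.843) e^{-λ₁t} with decay rate λ₁ ≈ 1.219.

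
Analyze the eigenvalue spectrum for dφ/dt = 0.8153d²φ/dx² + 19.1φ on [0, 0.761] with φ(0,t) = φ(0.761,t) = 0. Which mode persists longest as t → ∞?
Eigenvalues: λₙ = 0.8153n²π²/0.761² - 19.1.
First three modes:
  n=1: λ₁ = 0.8153π²/0.761² - 19.1 ≈ -5.205
  n=2: λ₂ = 3.2612π²/0.761² - 19.1 ≈ 36.479
  n=3: λ₃ = 7.3377π²/0.761² - 19.1 ≈ 105.952
Since 0.8153π²/0.761² ≈ 13.895 < 19.1, λ₁ < 0.
The n=1 mode grows fastest (−λₙ is largest for n=1) → dominates.
Asymptotic: φ ~ c₁ sin(πx/0.761) e^{5.205t} (exponential growth at rate −λ₁ ≈ 5.205).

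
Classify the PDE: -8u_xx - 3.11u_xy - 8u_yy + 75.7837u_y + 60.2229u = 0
A = -8, B = -3.11, C = -8. Discriminant B² - 4AC = -246.3279. Since -246.3279 < 0, elliptic.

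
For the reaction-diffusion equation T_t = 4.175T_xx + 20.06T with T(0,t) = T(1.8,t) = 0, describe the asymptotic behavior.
T grows unboundedly. Reaction dominates diffusion (r=20.06 > κπ²/L²≈12.72); solution grows exponentially.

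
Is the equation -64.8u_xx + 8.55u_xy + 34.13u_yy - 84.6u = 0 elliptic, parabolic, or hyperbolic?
Computing B² - 4AC with A = -64.8, B = 8.55, C = 34.13: discriminant = 8919.5985 (positive). Answer: hyperbolic.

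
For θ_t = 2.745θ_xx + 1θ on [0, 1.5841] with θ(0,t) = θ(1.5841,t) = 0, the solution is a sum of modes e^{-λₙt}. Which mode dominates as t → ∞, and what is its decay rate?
Eigenvalues: λₙ = 2.745n²π²/1.5841² - 1.
First three modes:
  n=1: λ₁ = 2.745π²/1.5841² - 1 ≈ 9.796
  n=2: λ₂ = 10.98π²/1.5841² - 1 ≈ 42.185
  n=3: λ₃ = 24.705π²/1.5841² - 1 ≈ 96.167
Since 2.745π²/1.5841² ≈ 10.796 > 1, all λₙ > 0.
The n=1 mode decays slowest → dominates as t → ∞.
Asymptotic: θ ~ c₁ sin(πx/1.5841) e^{-λ₁t} with decay rate λ₁ ≈ 9.796.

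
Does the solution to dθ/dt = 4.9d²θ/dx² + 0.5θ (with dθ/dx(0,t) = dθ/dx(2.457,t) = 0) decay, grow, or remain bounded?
θ grows unboundedly. With Neumann BCs the constant mode has diffusion eigenvalue 0, so any r > 0 makes it grow like e^(0.5t); solution grows exponentially.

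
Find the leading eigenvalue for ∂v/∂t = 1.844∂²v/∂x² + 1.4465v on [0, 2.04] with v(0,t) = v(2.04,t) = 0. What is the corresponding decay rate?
Eigenvalues: λₙ = 1.844n²π²/2.04² - 1.4465.
First three modes:
  n=1: λ₁ = 1.844π²/2.04² - 1.4465 ≈ 2.927
  n=2: λ₂ = 7.376π²/2.04² - 1.4465 ≈ 16.046
  n=3: λ₃ = 16.596π²/2.04² - 1.4465 ≈ 37.912
Since 1.844π²/2.04² ≈ 4.373 > 1.4465, all λₙ > 0.
The n=1 mode decays slowest → dominates as t → ∞.
Asymptotic: v ~ c₁ sin(πx/2.04) e^{-λ₁t} with decay rate λ₁ ≈ 2.927.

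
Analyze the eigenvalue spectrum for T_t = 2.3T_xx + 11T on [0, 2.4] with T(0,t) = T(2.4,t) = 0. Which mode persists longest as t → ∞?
Eigenvalues: λₙ = 2.3n²π²/2.4² - 11.
First three modes:
  n=1: λ₁ = 2.3π²/2.4² - 11 ≈ -7.059
  n=2: λ₂ = 9.2π²/2.4² - 11 ≈ 4.764
  n=3: λ₃ = 20.7π²/2.4² - 11 ≈ 24.469
Since 2.3π²/2.4² ≈ 3.941 < 11, λ₁ < 0.
The n=1 mode grows fastest (−λₙ is largest for n=1) → dominates.
Asymptotic: T ~ c₁ sin(πx/2.4) e^{7.059t} (exponential growth at rate −λ₁ ≈ 7.059).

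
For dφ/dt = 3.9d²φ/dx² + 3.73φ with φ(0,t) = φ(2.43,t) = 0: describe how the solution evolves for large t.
φ → 0. Diffusion dominates reaction (r=3.73 < κπ²/L²≈6.52); solution decays.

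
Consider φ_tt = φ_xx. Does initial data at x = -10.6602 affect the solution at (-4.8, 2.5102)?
No. The domain of dependence is [-7.3102, -2.2898], and -10.6602 is outside this interval.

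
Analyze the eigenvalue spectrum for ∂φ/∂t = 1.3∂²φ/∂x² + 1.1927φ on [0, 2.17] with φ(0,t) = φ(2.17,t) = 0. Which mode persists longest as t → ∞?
Eigenvalues: λₙ = 1.3n²π²/2.17² - 1.1927.
First three modes:
  n=1: λ₁ = 1.3π²/2.17² - 1.1927 ≈ 1.532
  n=2: λ₂ = 5.2π²/2.17² - 1.1927 ≈ 9.706
  n=3: λ₃ = 11.7π²/2.17² - 1.1927 ≈ 23.33
Since 1.3π²/2.17² ≈ 2.725 > 1.1927, all λₙ > 0.
The n=1 mode decays slowest → dominates as t → ∞.
Asymptotic: φ ~ c₁ sin(πx/2.17) e^{-λ₁t} with decay rate λ₁ ≈ 1.532.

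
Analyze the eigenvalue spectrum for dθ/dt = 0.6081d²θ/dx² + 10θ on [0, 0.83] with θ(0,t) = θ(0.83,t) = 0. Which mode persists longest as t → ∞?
Eigenvalues: λₙ = 0.6081n²π²/0.83² - 10.
First three modes:
  n=1: λ₁ = 0.6081π²/0.83² - 10 ≈ -1.288
  n=2: λ₂ = 2.4324π²/0.83² - 10 ≈ 24.848
  n=3: λ₃ = 5.4729π²/0.83² - 10 ≈ 68.408
Since 0.6081π²/0.83² ≈ 8.712 < 10, λ₁ < 0.
The n=1 mode grows fastest (−λₙ is largest for n=1) → dominates.
Asymptotic: θ ~ c₁ sin(πx/0.83) e^{1.288t} (exponential growth at rate −λ₁ ≈ 1.288).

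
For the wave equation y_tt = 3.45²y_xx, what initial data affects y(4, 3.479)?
Domain of dependence: [-8.00255, 16.00255]. Signals travel at speed 3.45, so data within |x - 4| ≤ 3.45·3.479 = 12.00255 can reach the point.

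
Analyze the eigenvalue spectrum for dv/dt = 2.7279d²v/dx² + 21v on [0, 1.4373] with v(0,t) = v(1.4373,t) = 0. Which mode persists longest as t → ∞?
Eigenvalues: λₙ = 2.7279n²π²/1.4373² - 21.
First three modes:
  n=1: λ₁ = 2.7279π²/1.4373² - 21 ≈ -7.967
  n=2: λ₂ = 10.9116π²/1.4373² - 21 ≈ 31.131
  n=3: λ₃ = 24.5511π²/1.4373² - 21 ≈ 96.294
Since 2.7279π²/1.4373² ≈ 13.033 < 21, λ₁ < 0.
The n=1 mode grows fastest (−λₙ is largest for n=1) → dominates.
Asymptotic: v ~ c₁ sin(πx/1.4373) e^{7.967t} (exponential growth at rate −λ₁ ≈ 7.967).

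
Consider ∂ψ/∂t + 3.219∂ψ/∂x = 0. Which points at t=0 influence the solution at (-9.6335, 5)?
A single point: x = -25.7285. The characteristic through (-9.6335, 5) is x - 3.219t = const, so x = -9.6335 - 3.219·5 = -25.7285.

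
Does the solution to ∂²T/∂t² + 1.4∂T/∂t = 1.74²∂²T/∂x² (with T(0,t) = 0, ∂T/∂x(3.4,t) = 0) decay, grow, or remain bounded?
T → 0. Damping (γ=1.4) dissipates energy; oscillations decay exponentially.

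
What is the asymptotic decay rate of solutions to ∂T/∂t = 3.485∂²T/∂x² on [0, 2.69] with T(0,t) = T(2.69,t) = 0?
Eigenvalues: λₙ = 3.485n²π²/2.69².
First three modes:
  n=1: λ₁ = 3.485π²/2.69² ≈ 4.753
  n=2: λ₂ = 13.94π²/2.69² ≈ 19.013 (4× faster decay)
  n=3: λ₃ = 31.365π²/2.69² ≈ 42.78 (9× faster decay)
As t → ∞, higher modes decay exponentially faster. The n=1 mode dominates: T ~ c₁ sin(πx/2.69) e^{-λ₁t}.
Decay rate: λ₁ = 3.485π²/2.69² ≈ 4.753.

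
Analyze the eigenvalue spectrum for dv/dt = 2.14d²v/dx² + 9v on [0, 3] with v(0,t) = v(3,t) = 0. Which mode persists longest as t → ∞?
Eigenvalues: λₙ = 2.14n²π²/3² - 9.
First three modes:
  n=1: λ₁ = 2.14π²/3² - 9 ≈ -6.653
  n=2: λ₂ = 8.56π²/3² - 9 ≈ 0.387
  n=3: λ₃ = 19.26π²/3² - 9 ≈ 12.121
Since 2.14π²/3² ≈ 2.347 < 9, λ₁ < 0.
The n=1 mode grows fastest (−λₙ is largest for n=1) → dominates.
Asymptotic: v ~ c₁ sin(πx/3) e^{6.653t} (exponential growth at rate −λ₁ ≈ 6.653).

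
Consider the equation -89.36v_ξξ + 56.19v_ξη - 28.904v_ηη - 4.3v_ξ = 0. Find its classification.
Elliptic. (A = -89.36, B = 56.19, C = -28.904 gives B² - 4AC = -7174.12966.)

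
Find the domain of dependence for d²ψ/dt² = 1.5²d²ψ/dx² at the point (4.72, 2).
Domain of dependence: [1.72, 7.72]. Signals travel at speed 1.5, so data within |x - 4.72| ≤ 1.5·2 = 3 can reach the point.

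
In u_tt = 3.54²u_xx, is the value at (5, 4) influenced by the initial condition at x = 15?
Yes. The domain of dependence is [-9.16, 19.16], and 15 ∈ [-9.16, 19.16].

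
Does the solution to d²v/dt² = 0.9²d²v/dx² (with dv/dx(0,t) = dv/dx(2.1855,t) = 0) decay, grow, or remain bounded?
v oscillates about a mean that drifts linearly in t (generically unbounded; no decay). There is no damping, so the nonconstant modes persist as standing waves (energy conserved, no decay). But with Neumann conditions at both ends the constant mode has eigenvalue 0: the spatial mean M(t) of v satisfies M'' = 0, so M(t) = M(0) + M'(0)·t. Unless the initial velocity has zero mean (∫v_t(x,0)dx = 0), the solution grows linearly in t (unbounded, though not exponentially); if it does have zero mean, the solution stays bounded and simply oscillates.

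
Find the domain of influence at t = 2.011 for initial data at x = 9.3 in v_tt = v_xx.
Domain of influence: [7.289, 11.311]. Data at x = 9.3 spreads outward at speed 1.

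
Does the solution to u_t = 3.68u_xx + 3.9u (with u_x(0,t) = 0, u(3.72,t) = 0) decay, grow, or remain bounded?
u grows unboundedly. Reaction dominates diffusion (r=3.9 > κπ²/(4L²)≈0.66); solution grows exponentially.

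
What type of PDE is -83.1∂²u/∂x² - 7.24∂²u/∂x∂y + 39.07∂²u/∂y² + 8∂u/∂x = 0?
With A = -83.1, B = -7.24, C = 39.07, the discriminant is 13039.2856. This is a hyperbolic PDE.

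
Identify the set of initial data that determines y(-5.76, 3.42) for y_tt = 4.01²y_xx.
Domain of dependence: [-19.4742, 7.9542]. Signals travel at speed 4.01, so data within |x - -5.76| ≤ 4.01·3.42 = 13.7142 can reach the point.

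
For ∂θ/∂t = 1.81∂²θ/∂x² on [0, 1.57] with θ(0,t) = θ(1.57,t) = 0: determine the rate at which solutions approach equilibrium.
Eigenvalues: λₙ = 1.81n²π²/1.57².
First three modes:
  n=1: λ₁ = 1.81π²/1.57² ≈ 7.247
  n=2: λ₂ = 7.24π²/1.57² ≈ 28.989 (4× faster decay)
  n=3: λ₃ = 16.29π²/1.57² ≈ 65.226 (9× faster decay)
As t → ∞, higher modes decay exponentially faster. The n=1 mode dominates: θ ~ c₁ sin(πx/1.57) e^{-λ₁t}.
Decay rate: λ₁ = 1.81π²/1.57² ≈ 7.247.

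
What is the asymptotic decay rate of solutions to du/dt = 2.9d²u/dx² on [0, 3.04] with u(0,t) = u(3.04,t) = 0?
Eigenvalues: λₙ = 2.9n²π²/3.04².
First three modes:
  n=1: λ₁ = 2.9π²/3.04² ≈ 3.097
  n=2: λ₂ = 11.6π²/3.04² ≈ 12.388 (4× faster decay)
  n=3: λ₃ = 26.1π²/3.04² ≈ 27.874 (9× faster decay)
As t → ∞, higher modes decay exponentially faster. The n=1 mode dominates: u ~ c₁ sin(πx/3.04) e^{-λ₁t}.
Decay rate: λ₁ = 2.9π²/3.04² ≈ 3.097.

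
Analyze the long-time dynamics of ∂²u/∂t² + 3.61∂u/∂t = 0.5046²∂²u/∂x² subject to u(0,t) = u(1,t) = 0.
Long-time behavior: u → 0. Damping (γ=3.61) dissipates energy; oscillations decay exponentially.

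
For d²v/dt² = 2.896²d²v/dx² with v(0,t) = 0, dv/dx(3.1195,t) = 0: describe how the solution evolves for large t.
v oscillates (no decay). Energy is conserved; the solution oscillates indefinitely as standing waves.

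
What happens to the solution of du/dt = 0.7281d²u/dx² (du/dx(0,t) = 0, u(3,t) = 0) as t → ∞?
u → 0. Heat escapes through the Dirichlet boundary.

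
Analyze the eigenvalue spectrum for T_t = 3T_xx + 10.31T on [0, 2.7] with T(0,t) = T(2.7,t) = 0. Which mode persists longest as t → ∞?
Eigenvalues: λₙ = 3n²π²/2.7² - 10.31.
First three modes:
  n=1: λ₁ = 3π²/2.7² - 10.31 ≈ -6.248
  n=2: λ₂ = 12π²/2.7² - 10.31 ≈ 5.936
  n=3: λ₃ = 27π²/2.7² - 10.31 ≈ 26.244
Since 3π²/2.7² ≈ 4.062 < 10.31, λ₁ < 0.
The n=1 mode grows fastest (−λₙ is largest for n=1) → dominates.
Asymptotic: T ~ c₁ sin(πx/2.7) e^{6.248t} (exponential growth at rate −λ₁ ≈ 6.248).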